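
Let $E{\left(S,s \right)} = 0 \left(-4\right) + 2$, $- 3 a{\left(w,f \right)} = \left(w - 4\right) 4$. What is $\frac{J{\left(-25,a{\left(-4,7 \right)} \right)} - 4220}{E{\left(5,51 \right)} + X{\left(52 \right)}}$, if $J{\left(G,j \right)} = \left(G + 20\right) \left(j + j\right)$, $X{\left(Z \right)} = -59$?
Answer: $\frac{12980}{171} \approx 75.906$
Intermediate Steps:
$a{\left(w,f \right)} = \frac{16}{3} - \frac{4 w}{3}$ ($a{\left(w,f \right)} = - \frac{\left(w - 4\right) 4}{3} = - \frac{\left(-4 + w\right) 4}{3} = - \frac{-16 + 4 w}{3} = \frac{16}{3} - \frac{4 w}{3}$)
$E{\left(S,s \right)} = 2$ ($E{\left(S,s \right)} = 0 + 2 = 2$)
$J{\left(G,j \right)} = 2 j \left(20 + G\right)$ ($J{\left(G,j \right)} = \left(20 + G\right) 2 j = 2 j \left(20 + G\right)$)
$\frac{J{\left(-25,a{\left(-4,7 \right)} \right)} - 4220}{E{\left(5,51 \right)} + X{\left(52 \right)}} = \frac{2 \left(\frac{16}{3} - - \frac{16}{3}\right) \left(20 - 25\right) - 4220}{2 - 59} = \frac{2 \left(\frac{16}{3} + \frac{16}{3}\right) \left(-5\right) - 4220}{-57} = \left(2 \cdot \frac{32}{3} \left(-5\right) - 4220\right) \left(- \frac{1}{57}\right) = \left(- \frac{320}{3} - 4220\right) \left(- \frac{1}{57}\right) = \left(- \frac{12980}{3}\right) \left(- \frac{1}{57}\right) = \frac{12980}{171}$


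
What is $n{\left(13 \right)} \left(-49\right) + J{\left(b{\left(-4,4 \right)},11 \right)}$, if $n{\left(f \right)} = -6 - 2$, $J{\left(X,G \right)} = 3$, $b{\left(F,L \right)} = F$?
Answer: $395$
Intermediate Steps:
$n{\left(f \right)} = -8$ ($n{\left(f \right)} = -6 - 2 = -8$)
$n{\left(13 \right)} \left(-49\right) + J{\left(b{\left(-4,4 \right)},11 \right)} = \left(-8\right) \left(-49\right) + 3 = 392 + 3 = 395$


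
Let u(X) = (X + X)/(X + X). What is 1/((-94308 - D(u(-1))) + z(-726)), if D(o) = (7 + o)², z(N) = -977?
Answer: -1/95349 ≈ -1.0488e-5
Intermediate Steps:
u(X) = 1 (u(X) = (2*X)/((2*X)) = (2*X)*(1/(2*X)) = 1)
1/((-94308 - D(u(-1))) + z(-726)) = 1/((-94308 - (7 + 1)²) - 977) = 1/((-94308 - 1*8²) - 977) = 1/((-94308 - 1*64) - 977) = 1/((-94308 - 64) - 977) = 1/(-94372 - 977) = 1/(-95349) = -1/95349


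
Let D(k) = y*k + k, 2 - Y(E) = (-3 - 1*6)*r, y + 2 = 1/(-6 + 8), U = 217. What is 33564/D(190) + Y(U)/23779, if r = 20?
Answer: -114014438/322715 ≈ -353.30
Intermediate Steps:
y = -3/2 (y = -2 + 1/(-6 + 8) = -2 + 1/2 = -2 + ½ = -3/2 ≈ -1.5000)
Y(E) = 182 (Y(E) = 2 - (-3 - 1*6)*20 = 2 - (-3 - 6)*20 = 2 - (-9)*20 = 2 - 1*(-180) = 2 + 180 = 182)
D(k) = -k/2 (D(k) = -3*k/2 + k = -k/2)
33564/D(190) + Y(U)/23779 = 33564/((-½*190)) + 182/23779 = 33564/(-95) + 182*(1/23779) = 33564*(-1/95) + 26/3397 = -33564/95 + 26/3397 = -114014438/322715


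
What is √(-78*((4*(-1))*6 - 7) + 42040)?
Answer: √44458 ≈ 210.85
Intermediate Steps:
√(-78*((4*(-1))*6 - 7) + 42040) = √(-78*(-4*6 - 7) + 42040) = √(-78*(-24 - 7) + 42040) = √(-78*(-31) + 42040) = √(2418 + 42040) = √44458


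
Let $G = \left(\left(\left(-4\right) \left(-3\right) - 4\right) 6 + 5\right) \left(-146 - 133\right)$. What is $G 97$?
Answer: $-1434339$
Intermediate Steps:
$G = -14787$ ($G = \left(\left(12 - 4\right) 6 + 5\right) \left(-279\right) = \left(8 \cdot 6 + 5\right) \left(-279\right) = \left(48 + 5\right) \left(-279\right) = 53 \left(-279\right) = -14787$)
$G 97 = \left(-14787\right) 97 = -1434339$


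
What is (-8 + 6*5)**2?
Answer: 484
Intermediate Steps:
(-8 + 6*5)**2 = (-8 + 30)**2 = 22**2 = 484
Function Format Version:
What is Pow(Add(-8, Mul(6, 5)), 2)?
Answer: 484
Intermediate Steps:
Pow(Add(-8, Mul(6, 5)), 2) = Pow(Add(-8, 30), 2) = Pow(22, 2) = 484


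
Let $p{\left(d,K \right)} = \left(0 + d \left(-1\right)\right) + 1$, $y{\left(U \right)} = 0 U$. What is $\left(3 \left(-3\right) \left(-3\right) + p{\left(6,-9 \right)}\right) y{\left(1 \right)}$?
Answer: $0$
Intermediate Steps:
$y{\left(U \right)} = 0$
$p{\left(d,K \right)} = 1 - d$ ($p{\left(d,K \right)} = \left(0 - d\right) + 1 = - d + 1 = 1 - d$)
$\left(3 \left(-3\right) \left(-3\right) + p{\left(6,-9 \right)}\right) y{\left(1 \right)} = \left(3 \left(-3\right) \left(-3\right) + \left(1 - 6\right)\right) 0 = \left(\left(-9\right) \left(-3\right) + \left(1 - 6\right)\right) 0 = \left(27 - 5\right) 0 = 22 \cdot 0 = 0$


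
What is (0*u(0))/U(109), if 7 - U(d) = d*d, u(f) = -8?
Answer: 0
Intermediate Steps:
U(d) = 7 - d² (U(d) = 7 - d*d = 7 - d²)
(0*u(0))/U(109) = (0*(-8))/(7 - 1*109²) = 0/(7 - 1*11881) = 0/(7 - 11881) = 0/(-11874) = 0*(-1/11874) = 0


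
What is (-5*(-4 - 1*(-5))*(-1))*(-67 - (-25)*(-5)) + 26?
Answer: -934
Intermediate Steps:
(-5*(-4 - 1*(-5))*(-1))*(-67 - (-25)*(-5)) + 26 = (-5*(-4 + 5)*(-1))*(-67 - 1*125) + 26 = (-5*1*(-1))*(-67 - 125) + 26 = -5*(-1)*(-192) + 26 = 5*(-192) + 26 = -960 + 26 = -934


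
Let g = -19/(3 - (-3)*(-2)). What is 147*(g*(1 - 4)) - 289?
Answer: -3082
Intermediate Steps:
g = 19/3 (g = -19/(3 - 1*6) = -19/(3 - 6) = -19/(-3) = -19*(-⅓) = 19/3 ≈ 6.3333)
147*(g*(1 - 4)) - 289 = 147*(19*(1 - 4)/3) - 289 = 147*((19/3)*(-3)) - 289 = 147*(-19) - 289 = -2793 - 289 = -3082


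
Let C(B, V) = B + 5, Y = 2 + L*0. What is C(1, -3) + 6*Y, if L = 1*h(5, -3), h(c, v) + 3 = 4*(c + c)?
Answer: 18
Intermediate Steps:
h(c, v) = -3 + 8*c (h(c, v) = -3 + 4*(c + c) = -3 + 4*(2*c) = -3 + 8*c)
L = 37 (L = 1*(-3 + 8*5) = 1*(-3 + 40) = 1*37 = 37)
Y = 2 (Y = 2 + 37*0 = 2 + 0 = 2)
C(B, V) = 5 + B
C(1, -3) + 6*Y = (5 + 1) + 6*2 = 6 + 12 = 18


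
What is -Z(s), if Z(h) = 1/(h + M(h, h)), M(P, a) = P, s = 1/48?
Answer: -24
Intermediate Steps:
s = 1/48 ≈ 0.020833
Z(h) = 1/(2*h) (Z(h) = 1/(h + h) = 1/(2*h))
-Z(s) = -1/(2*1/48) = -48/2 = -1*24 = -24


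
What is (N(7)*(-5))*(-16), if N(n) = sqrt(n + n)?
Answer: 80*sqrt(14) ≈ 299.33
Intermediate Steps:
N(n) = sqrt(2)*sqrt(n) (N(n) = sqrt(2*n) = sqrt(2)*sqrt(n))
(N(7)*(-5))*(-16) = ((sqrt(2)*sqrt(7))*(-5))*(-16) = (sqrt(14)*(-5))*(-16) = -5*sqrt(14)*(-16) = 80*sqrt(14)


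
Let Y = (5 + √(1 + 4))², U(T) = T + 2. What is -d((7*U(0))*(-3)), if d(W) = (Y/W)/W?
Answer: -(5 + √5)²/1764 ≈ -0.029683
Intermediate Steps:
U(T) = 2 + T
Y = (5 + √5)² ≈ 52.361
d(W) = (5 + √5)²/W² (d(W) = ((5 + √5)²/W)/W = (5 + √5)²/W²)
-d((7*U(0))*(-3)) = -(5 + √5)²/((7*(2 + 0))*(-3))² = -(5 + √5)²/((7*2)*(-3))² = -(5 + √5)²/(14*(-3))² = -(5 + √5)²/(-42)² = -(5 + √5)²/1764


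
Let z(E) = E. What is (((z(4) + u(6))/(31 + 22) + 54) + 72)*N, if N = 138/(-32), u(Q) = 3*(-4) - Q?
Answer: -57477/106 ≈ -542.24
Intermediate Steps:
u(Q) = -12 - Q
N = -69/16 (N = 138*(-1/32) = -69/16 ≈ -4.3125)
(((z(4) + u(6))/(31 + 22) + 54) + 72)*N = (((4 + (-12 - 1*6))/(31 + 22) + 54) + 72)*(-69/16) = (((4 + (-12 - 6))/53 + 54) + 72)*(-69/16) = (((4 - 18)*(1/53) + 54) + 72)*(-69/16) = ((-14*1/53 + 54) + 72)*(-69/16) = ((-14/53 + 54) + 72)*(-69/16) = (2848/53 + 72)*(-69/16) = (6664/53)*(-69/16) = -57477/106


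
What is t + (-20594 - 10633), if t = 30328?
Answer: -899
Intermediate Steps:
t + (-20594 - 10633) = 30328 + (-20594 - 10633) = 30328 - 31227 = -899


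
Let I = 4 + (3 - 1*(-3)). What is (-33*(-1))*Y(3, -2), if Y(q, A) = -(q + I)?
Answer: -429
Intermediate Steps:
I = 10 (I = 4 + (3 + 3) = 4 + 6 = 10)
Y(q, A) = -10 - q (Y(q, A) = -(q + 10) = -(10 + q) = -10 - q)
(-33*(-1))*Y(3, -2) = (-33*(-1))*(-10 - 1*3) = 33*(-10 - 3) = 33*(-13) = -429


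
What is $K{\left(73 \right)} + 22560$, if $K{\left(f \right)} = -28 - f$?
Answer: $22459$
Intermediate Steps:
$K{\left(73 \right)} + 22560 = \left(-28 - 73\right) + 22560 = -101 + 22560 = 22459$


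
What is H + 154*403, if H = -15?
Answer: 62047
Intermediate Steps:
H + 154*403 = -15 + 154*403 = -15 + 62062 = 62047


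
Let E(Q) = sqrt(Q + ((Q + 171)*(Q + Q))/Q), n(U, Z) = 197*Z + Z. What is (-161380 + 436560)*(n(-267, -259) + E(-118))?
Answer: -14111780760 + 550360*I*sqrt(3) ≈ -1.4112e+10 + 9.5325e+5*I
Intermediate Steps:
n(U, Z) = 198*Z
E(Q) = sqrt(342 + 3*Q) (E(Q) = sqrt(Q + ((171 + Q)*(2*Q))/Q) = sqrt(Q + (2*Q*(171 + Q))/Q) = sqrt(Q + (342 + 2*Q)) = sqrt(342 + 3*Q))
(-161380 + 436560)*(n(-267, -259) + E(-118)) = (-161380 + 436560)*(198*(-259) + sqrt(342 + 3*(-118))) = 275180*(-51282 + sqrt(342 - 354)) = 275180*(-51282 + sqrt(-12)) = 275180*(-51282 + 2*I*sqrt(3)) = -14111780760 + 550360*I*sqrt(3)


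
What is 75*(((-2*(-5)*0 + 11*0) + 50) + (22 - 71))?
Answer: 75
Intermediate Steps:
75*(((-2*(-5)*0 + 11*0) + 50) + (22 - 71)) = 75*(((10*0 + 0) + 50) - 49) = 75*(((0 + 0) + 50) - 49) = 75*((0 + 50) - 49) = 75*(50 - 49) = 75*1 = 75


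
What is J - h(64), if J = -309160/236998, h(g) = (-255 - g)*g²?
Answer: 154833482796/118499 ≈ 1.3066e+6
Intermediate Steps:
h(g) = g²*(-255 - g)
J = -154580/118499 (J = -309160*1/236998 = -154580/118499 ≈ -1.3045)
J - h(64) = -154580/118499 - 64²*(-255 - 1*64) = -154580/118499 - 4096*(-255 - 64) = -154580/118499 - 4096*(-319) = -154580/118499 - 1*(-1306624) = -154580/118499 + 1306624 = 154833482796/118499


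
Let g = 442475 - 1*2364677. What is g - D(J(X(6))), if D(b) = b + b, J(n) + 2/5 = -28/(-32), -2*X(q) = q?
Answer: -38444059/20 ≈ -1.9222e+6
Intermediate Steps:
X(q) = -q/2
J(n) = 19/40 (J(n) = -2/5 - 28/(-32) = -2/5 - 28*(-1/32) = -2/5 + 7/8 = 19/40)
g = -1922202 (g = 442475 - 2364677 = -1922202)
D(b) = 2*b
g - D(J(X(6))) = -1922202 - 2*19/40 = -1922202 - 1*19/20 = -1922202 - 19/20 = -38444059/20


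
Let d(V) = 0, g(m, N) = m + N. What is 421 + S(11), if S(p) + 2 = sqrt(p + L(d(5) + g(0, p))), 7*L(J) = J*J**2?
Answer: 419 + 8*sqrt(154)/7 ≈ 433.18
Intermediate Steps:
g(m, N) = N + m
L(J) = J**3/7 (L(J) = (J*J**2)/7 = J**3/7)
S(p) = -2 + sqrt(p + p**3/7) (S(p) = -2 + sqrt(p + (0 + (p + 0))**3/7) = -2 + sqrt(p + (0 + p)**3/7) = -2 + sqrt(p + p**3/7))
421 + S(11) = 421 + (-2 + sqrt(7)*sqrt(11*(7 + 11**2))/7) = 421 + (-2 + sqrt(7)*sqrt(11*(7 + 121))/7) = 421 + (-2 + sqrt(7)*sqrt(11*128)/7) = 421 + (-2 + sqrt(7)*sqrt(1408)/7) = 421 + (-2 + sqrt(7)*(8*sqrt(22))/7) = 421 + (-2 + 8*sqrt(154)/7) = 419 + 8*sqrt(154)/7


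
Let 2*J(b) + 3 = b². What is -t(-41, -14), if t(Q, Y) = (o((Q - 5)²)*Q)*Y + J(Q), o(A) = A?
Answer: -1215423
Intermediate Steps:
J(b) = -3/2 + b²/2
t(Q, Y) = -3/2 + Q²/2 + Q*Y*(-5 + Q)² (t(Q, Y) = ((Q - 5)²*Q)*Y + (-3/2 + Q²/2) = ((-5 + Q)²*Q)*Y + (-3/2 + Q²/2) = (Q*(-5 + Q)²)*Y + (-3/2 + Q²/2) = Q*Y*(-5 + Q)² + (-3/2 + Q²/2) = -3/2 + Q²/2 + Q*Y*(-5 + Q)²)
-t(-41, -14) = -(-3/2 + (½)*(-41)² - 41*(-14)*(-5 - 41)²) = -(-3/2 + (½)*1681 - 41*(-14)*(-46)²) = -(-3/2 + 1681/2 - 41*(-14)*2116) = -(-3/2 + 1681/2 + 1214584) = -1*1215423 = -1215423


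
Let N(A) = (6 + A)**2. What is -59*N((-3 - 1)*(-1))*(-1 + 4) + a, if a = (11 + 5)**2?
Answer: -17444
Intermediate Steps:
a = 256 (a = 16**2 = 256)
-59*N((-3 - 1)*(-1))*(-1 + 4) + a = -59*(6 + (-3 - 1)*(-1))**2*(-1 + 4) + 256 = -59*(6 - 4*(-1))**2*3 + 256 = -59*(6 + 4)**2*3 + 256 = -59*10**2*3 + 256 = -5900*3 + 256 = -59*300 + 256 = -17700 + 256 = -17444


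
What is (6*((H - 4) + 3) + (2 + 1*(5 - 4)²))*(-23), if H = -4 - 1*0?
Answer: 621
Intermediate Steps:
H = -4 (H = -4 + 0 = -4)
(6*((H - 4) + 3) + (2 + 1*(5 - 4)²))*(-23) = (6*((-4 - 4) + 3) + (2 + 1*(5 - 4)²))*(-23) = (6*(-8 + 3) + (2 + 1*1²))*(-23) = (6*(-5) + (2 + 1*1))*(-23) = (-30 + (2 + 1))*(-23) = (-30 + 3)*(-23) = -27*(-23) = 621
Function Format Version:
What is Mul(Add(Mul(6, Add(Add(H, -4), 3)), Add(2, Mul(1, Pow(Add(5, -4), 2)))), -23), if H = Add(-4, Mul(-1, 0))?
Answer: 621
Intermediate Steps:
H = -4 (H = Add(-4, 0) = -4)
Mul(Add(Mul(6, Add(Add(H, -4), 3)), Add(2, Mul(1, Pow(Add(5, -4), 2)))), -23) = Mul(Add(Mul(6, Add(Add(-4, -4), 3)), Add(2, Mul(1, Pow(Add(5, -4), 2)))), -23) = Mul(Add(Mul(6, Add(-8, 3)), Add(2, Mul(1, Pow(1, 2)))), -23) = Mul(Add(Mul(6, -5), Add(2, Mul(1, 1))), -23) = Mul(Add(-30, Add(2, 1)), -23) = Mul(Add(-30, 3), -23) = Mul(-27, -23) = 621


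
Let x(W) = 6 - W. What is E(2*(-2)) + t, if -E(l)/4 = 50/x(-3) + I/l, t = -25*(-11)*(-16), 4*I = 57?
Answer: -158687/36 ≈ -4408.0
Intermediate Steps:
I = 57/4 (I = (1/4)*57 = 57/4 ≈ 14.250)
t = -4400 (t = 275*(-16) = -4400)
E(l) = -200/9 - 57/l (E(l) = -4*(50/(6 - 1*(-3)) + 57/(4*l)) = -4*(50/(6 + 3) + 57/(4*l)) = -4*(50/9 + 57/(4*l)) = -200/9 - 57/l)
E(2*(-2)) + t = (-200/9 - 57/(2*(-2))) - 4400 = (-200/9 - 57/(-4)) - 4400 = (-200/9 - 57*(-1/4)) - 4400 = (-200/9 + 57/4) - 4400 = -287/36 - 4400 = -158687/36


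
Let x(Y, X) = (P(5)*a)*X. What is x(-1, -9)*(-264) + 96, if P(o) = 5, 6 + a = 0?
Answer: -71184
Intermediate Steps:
a = -6 (a = -6 + 0 = -6)
x(Y, X) = -30*X (x(Y, X) = (5*(-6))*X = -30*X)
x(-1, -9)*(-264) + 96 = -30*(-9)*(-264) + 96 = 270*(-264) + 96 = -71280 + 96 = -71184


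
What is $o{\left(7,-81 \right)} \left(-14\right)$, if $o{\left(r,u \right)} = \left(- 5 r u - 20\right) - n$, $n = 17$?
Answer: $-39172$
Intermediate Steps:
$o{\left(r,u \right)} = -37 - 5 r u$ ($o{\left(r,u \right)} = \left(- 5 r u - 20\right) - 17 = \left(-20 - 5 r u\right) - 17 = -37 - 5 r u$)
$o{\left(7,-81 \right)} \left(-14\right) = \left(-37 - 35 \left(-81\right)\right) \left(-14\right) = \left(-37 + 2835\right) \left(-14\right) = 2798 \left(-14\right) = -39172$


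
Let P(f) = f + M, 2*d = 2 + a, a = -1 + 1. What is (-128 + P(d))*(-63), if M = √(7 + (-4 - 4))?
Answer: 8001 - 63*I ≈ 8001.0 - 63.0*I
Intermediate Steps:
a = 0
M = I (M = √(7 - 8) = √(-1) = I ≈ 1.0*I)
d = 1 (d = (2 + 0)/2 = (½)*2 = 1)
P(f) = I + f (P(f) = f + I = I + f)
(-128 + P(d))*(-63) = (-128 + (I + 1))*(-63) = (-128 + (1 + I))*(-63) = (-127 + I)*(-63) = 8001 - 63*I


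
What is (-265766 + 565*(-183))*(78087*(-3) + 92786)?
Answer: 52227052475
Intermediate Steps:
(-265766 + 565*(-183))*(78087*(-3) + 92786) = (-265766 - 103395)*(-234261 + 92786) = -369161*(-141475) = 52227052475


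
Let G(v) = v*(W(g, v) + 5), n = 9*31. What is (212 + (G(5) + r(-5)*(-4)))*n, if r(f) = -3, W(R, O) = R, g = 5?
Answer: 76446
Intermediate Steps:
n = 279
G(v) = 10*v (G(v) = v*(5 + 5) = v*10 = 10*v)
(212 + (G(5) + r(-5)*(-4)))*n = (212 + (10*5 - 3*(-4)))*279 = (212 + (50 + 12))*279 = (212 + 62)*279 = 274*279 = 76446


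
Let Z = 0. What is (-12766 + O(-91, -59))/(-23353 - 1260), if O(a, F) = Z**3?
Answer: 12766/24613 ≈ 0.51867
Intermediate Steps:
O(a, F) = 0 (O(a, F) = 0**3 = 0)
(-12766 + O(-91, -59))/(-23353 - 1260) = (-12766 + 0)/(-23353 - 1260) = -12766/(-24613) = -12766*(-1/24613) = 12766/24613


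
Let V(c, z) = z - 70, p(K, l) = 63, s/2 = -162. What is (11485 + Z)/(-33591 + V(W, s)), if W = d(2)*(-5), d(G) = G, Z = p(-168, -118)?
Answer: -11548/33985 ≈ -0.33980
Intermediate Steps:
s = -324 (s = 2*(-162) = -324)
Z = 63
W = -10 (W = 2*(-5) = -10)
V(c, z) = -70 + z
(11485 + Z)/(-33591 + V(W, s)) = (11485 + 63)/(-33591 + (-70 - 324)) = 11548/(-33591 - 394) = 11548/(-33985) = 11548*(-1/33985) = -11548/33985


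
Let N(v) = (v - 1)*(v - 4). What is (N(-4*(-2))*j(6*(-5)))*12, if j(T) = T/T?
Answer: 336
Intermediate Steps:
N(v) = (-1 + v)*(-4 + v)
j(T) = 1
(N(-4*(-2))*j(6*(-5)))*12 = ((4 + (-4*(-2))² - (-20)*(-2))*1)*12 = ((4 + 8² - 5*8)*1)*12 = ((4 + 64 - 40)*1)*12 = (28*1)*12 = 28*12 = 336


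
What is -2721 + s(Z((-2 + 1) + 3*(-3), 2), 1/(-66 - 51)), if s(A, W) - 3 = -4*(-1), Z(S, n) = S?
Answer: -2714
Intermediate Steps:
s(A, W) = 7 (s(A, W) = 3 - 4*(-1) = 3 + 4 = 7)
-2721 + s(Z((-2 + 1) + 3*(-3), 2), 1/(-66 - 51)) = -2721 + 7 = -2714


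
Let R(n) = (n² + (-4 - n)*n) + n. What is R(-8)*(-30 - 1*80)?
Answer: -2640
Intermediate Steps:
R(n) = n + n² + n*(-4 - n) (R(n) = (n² + n*(-4 - n)) + n = n + n² + n*(-4 - n))
R(-8)*(-30 - 1*80) = (-3*(-8))*(-30 - 1*80) = 24*(-30 - 80) = 24*(-110) = -2640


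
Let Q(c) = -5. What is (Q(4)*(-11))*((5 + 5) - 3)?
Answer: 385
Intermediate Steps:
(Q(4)*(-11))*((5 + 5) - 3) = (-5*(-11))*((5 + 5) - 3) = 55*(10 - 3) = 55*7 = 385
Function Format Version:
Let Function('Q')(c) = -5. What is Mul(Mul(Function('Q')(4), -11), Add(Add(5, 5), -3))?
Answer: 385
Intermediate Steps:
Mul(Mul(Function('Q')(4), -11), Add(Add(5, 5), -3)) = Mul(Mul(-5, -11), Add(Add(5, 5), -3)) = Mul(55, Add(10, -3)) = Mul(55, 7) = 385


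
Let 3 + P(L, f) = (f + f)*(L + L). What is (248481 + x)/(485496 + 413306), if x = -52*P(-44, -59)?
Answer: -291331/898802 ≈ -0.32413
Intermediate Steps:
P(L, f) = -3 + 4*L*f (P(L, f) = -3 + (f + f)*(L + L) = -3 + (2*f)*(2*L) = -3 + 4*L*f)
x = -539812 (x = -52*(-3 + 4*(-44)*(-59)) = -52*(-3 + 10384) = -52*10381 = -539812)
(248481 + x)/(485496 + 413306) = (248481 - 539812)/(485496 + 413306) = -291331/898802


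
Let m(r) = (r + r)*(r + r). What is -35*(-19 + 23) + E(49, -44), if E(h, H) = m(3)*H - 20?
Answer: -1744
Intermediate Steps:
m(r) = 4*r² (m(r) = (2*r)*(2*r) = 4*r²)
E(h, H) = -20 + 36*H (E(h, H) = (4*3²)*H - 20 = (4*9)*H - 20 = 36*H - 20 = -20 + 36*H)
-35*(-19 + 23) + E(49, -44) = -35*(-19 + 23) + (-20 + 36*(-44)) = -35*4 + (-20 - 1584) = -140 - 1604 = -1744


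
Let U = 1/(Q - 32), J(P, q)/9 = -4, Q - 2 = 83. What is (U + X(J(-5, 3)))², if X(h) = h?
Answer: 3636649/2809 ≈ 1294.6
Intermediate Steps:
Q = 85 (Q = 2 + 83 = 85)
J(P, q) = -36 (J(P, q) = 9*(-4) = -36)
U = 1/53 (U = 1/(85 - 32) = 1/53 ≈ 0.018868)
(U + X(J(-5, 3)))² = (1/53 - 36)² = (-1907/53)² = 3636649/2809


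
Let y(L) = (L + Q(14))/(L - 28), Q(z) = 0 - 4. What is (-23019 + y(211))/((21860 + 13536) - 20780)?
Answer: -78005/49532 ≈ -1.5748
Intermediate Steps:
Q(z) = -4
y(L) = (-4 + L)/(-28 + L) (y(L) = (L - 4)/(L - 28) = (-4 + L)/(-28 + L))
(-23019 + y(211))/((21860 + 13536) - 20780) = (-23019 + (-4 + 211)/(-28 + 211))/((21860 + 13536) - 20780) = (-23019 + 207/183)/(35396 - 20780) = (-23019 + (1/183)*207)/14616 = (-23019 + 69/61)*(1/14616) = -1404090/61*1/14616 = -78005/49532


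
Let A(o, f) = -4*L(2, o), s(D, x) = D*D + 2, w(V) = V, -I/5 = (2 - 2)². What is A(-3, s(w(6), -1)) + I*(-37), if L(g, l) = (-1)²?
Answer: -4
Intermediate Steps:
L(g, l) = 1
I = 0 (I = -5*(2 - 2)² = -5*0² = -5*0 = 0)
s(D, x) = 2 + D² (s(D, x) = D² + 2 = 2 + D²)
A(o, f) = -4 (A(o, f) = -4*1 = -4)
A(-3, s(w(6), -1)) + I*(-37) = -4 + 0*(-37) = -4 + 0 = -4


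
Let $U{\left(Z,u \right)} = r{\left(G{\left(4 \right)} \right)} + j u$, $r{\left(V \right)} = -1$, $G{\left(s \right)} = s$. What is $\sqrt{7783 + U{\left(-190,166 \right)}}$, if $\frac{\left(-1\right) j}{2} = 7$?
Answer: $\sqrt{5458} \approx 73.878$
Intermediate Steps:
$j = -14$ ($j = \left(-2\right) 7 = -14$)
$U{\left(Z,u \right)} = -1 - 14 u$
$\sqrt{7783 + U{\left(-190,166 \right)}} = \sqrt{7783 - 2325} = \sqrt{5458}$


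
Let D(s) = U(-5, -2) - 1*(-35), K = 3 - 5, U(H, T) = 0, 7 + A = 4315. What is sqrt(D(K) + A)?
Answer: sqrt(4343) ≈ 65.901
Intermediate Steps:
A = 4308 (A = -7 + 4315 = 4308)
K = -2
D(s) = 35 (D(s) = 0 - 1*(-35) = 0 + 35 = 35)
sqrt(D(K) + A) = sqrt(35 + 4308) = sqrt(4343)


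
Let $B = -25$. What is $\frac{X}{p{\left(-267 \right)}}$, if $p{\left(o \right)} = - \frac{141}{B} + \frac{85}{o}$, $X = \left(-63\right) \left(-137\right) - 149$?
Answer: $\frac{28308675}{17761} \approx 1593.9$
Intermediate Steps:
$X = 8482$ ($X = 8631 - 149 = 8482$)
$p{\left(o \right)} = \frac{141}{25} + \frac{85}{o}$ ($p{\left(o \right)} = - \frac{141}{-25} + \frac{85}{o} = \left(-141\right) \left(- \frac{1}{25}\right) + \frac{85}{o} = \frac{141}{25} + \frac{85}{o}$)
$\frac{X}{p{\left(-267 \right)}} = \frac{8482}{\frac{141}{25} + \frac{85}{-267}} = \frac{8482}{\frac{141}{25} + 85 \left(- \frac{1}{267}\right)} = \frac{8482}{\frac{141}{25} - \frac{85}{267}} = \frac{8482}{\frac{35522}{6675}} = 8482 \cdot \frac{6675}{35522} = \frac{28308675}{17761}$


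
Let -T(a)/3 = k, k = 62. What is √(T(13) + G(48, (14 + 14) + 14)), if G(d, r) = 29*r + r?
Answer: √1074 ≈ 32.772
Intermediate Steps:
T(a) = -186 (T(a) = -3*62 = -186)
G(d, r) = 30*r
√(T(13) + G(48, (14 + 14) + 14)) = √(-186 + 30*((14 + 14) + 14)) = √(-186 + 30*(28 + 14)) = √(-186 + 30*42) = √(-186 + 1260) = √1074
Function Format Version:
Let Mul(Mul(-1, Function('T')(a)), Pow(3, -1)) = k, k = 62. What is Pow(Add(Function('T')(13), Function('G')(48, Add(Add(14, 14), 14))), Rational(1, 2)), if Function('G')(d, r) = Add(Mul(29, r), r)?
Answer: Pow(1074, Rational(1, 2)) ≈ 32.772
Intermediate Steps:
Function('T')(a) = -186 (Function('T')(a) = Mul(-3, 62) = -186)
Function('G')(d, r) = Mul(30, r)
Pow(Add(Function('T')(13), Function('G')(48, Add(Add(14, 14), 14))), Rational(1, 2)) = Pow(Add(-186, Mul(30, Add(Add(14, 14), 14))), Rational(1, 2)) = Pow(Add(-186, Mul(30, Add(28, 14))), Rational(1, 2)) = Pow(Add(-186, Mul(30, 42)), Rational(1, 2)) = Pow(Add(-186, 1260), Rational(1, 2)) = Pow(1074, Rational(1, 2))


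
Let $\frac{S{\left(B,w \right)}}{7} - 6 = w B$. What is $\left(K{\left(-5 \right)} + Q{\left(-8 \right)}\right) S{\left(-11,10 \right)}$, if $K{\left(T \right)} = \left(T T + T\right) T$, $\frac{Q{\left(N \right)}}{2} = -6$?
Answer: $81536$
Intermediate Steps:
$Q{\left(N \right)} = -12$ ($Q{\left(N \right)} = 2 \left(-6\right) = -12$)
$S{\left(B,w \right)} = 42 + 7 B w$ ($S{\left(B,w \right)} = 42 + 7 w B = 42 + 7 B w$)
$K{\left(T \right)} = T \left(T + T^{2}\right)$ ($K{\left(T \right)} = \left(T^{2} + T\right) T = \left(T + T^{2}\right) T = T \left(T + T^{2}\right)$)
$\left(K{\left(-5 \right)} + Q{\left(-8 \right)}\right) S{\left(-11,10 \right)} = \left(\left(-5\right)^{2} \left(1 - 5\right) - 12\right) \left(42 + 7 \left(-11\right) 10\right) = \left(25 \left(-4\right) - 12\right) \left(42 - 770\right) = \left(-100 - 12\right) \left(-728\right) = \left(-112\right) \left(-728\right) = 81536$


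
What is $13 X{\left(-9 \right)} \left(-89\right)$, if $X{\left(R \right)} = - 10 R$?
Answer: $-104130$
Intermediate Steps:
$13 X{\left(-9 \right)} \left(-89\right) = 13 \left(\left(-10\right) \left(-9\right)\right) \left(-89\right) = 13 \cdot 90 \left(-89\right) = 1170 \left(-89\right) = -104130$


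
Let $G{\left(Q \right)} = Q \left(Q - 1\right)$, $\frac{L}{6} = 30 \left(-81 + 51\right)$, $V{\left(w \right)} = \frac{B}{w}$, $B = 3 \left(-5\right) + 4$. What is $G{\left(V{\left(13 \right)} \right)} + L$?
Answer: $- \frac{912336}{169} \approx -5398.4$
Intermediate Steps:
$B = -11$ ($B = -15 + 4 = -11$)
$V{\left(w \right)} = - \frac{11}{w}$
$L = -5400$ ($L = 6 \cdot 30 \left(-81 + 51\right) = 6 \cdot 30 \left(-30\right) = 6 \left(-900\right) = -5400$)
$G{\left(Q \right)} = Q \left(-1 + Q\right)$
$G{\left(V{\left(13 \right)} \right)} + L = - \frac{11}{13} \left(-1 - \frac{11}{13}\right) - 5400 = \left(-11\right) \frac{1}{13} \left(-1 - \frac{11}{13}\right) - 5400 = - \frac{11 \left(-1 - \frac{11}{13}\right)}{13} - 5400 = \left(- \frac{11}{13}\right) \left(- \frac{24}{13}\right) - 5400 = \frac{264}{169} - 5400 = - \frac{912336}{169}$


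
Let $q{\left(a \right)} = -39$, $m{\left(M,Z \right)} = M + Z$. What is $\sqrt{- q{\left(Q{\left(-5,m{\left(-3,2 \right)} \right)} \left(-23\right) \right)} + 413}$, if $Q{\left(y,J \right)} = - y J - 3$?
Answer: $2 \sqrt{113} \approx 21.26$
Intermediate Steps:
$Q{\left(y,J \right)} = -3 - J y$ ($Q{\left(y,J \right)} = - J y - 3 = -3 - J y$)
$\sqrt{- q{\left(Q{\left(-5,m{\left(-3,2 \right)} \right)} \left(-23\right) \right)} + 413} = \sqrt{\left(-1\right) \left(-39\right) + 413} = \sqrt{39 + 413} = \sqrt{452} = 2 \sqrt{113}$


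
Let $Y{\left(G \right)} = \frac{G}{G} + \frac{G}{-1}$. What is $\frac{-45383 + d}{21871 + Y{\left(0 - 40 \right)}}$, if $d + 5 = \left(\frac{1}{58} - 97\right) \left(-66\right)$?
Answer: $- \frac{1130627}{635448} \approx -1.7793$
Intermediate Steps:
$Y{\left(G \right)} = 1 - G$ ($Y{\left(G \right)} = 1 + G \left(-1\right) = 1 - G$)
$d = \frac{185480}{29}$ ($d = -5 + \left(\frac{1}{58} - 97\right) \left(-66\right) = -5 - - \frac{185625}{29} = -5 + \frac{185625}{29} = \frac{185480}{29} \approx 6395.9$)
$\frac{-45383 + d}{21871 + Y{\left(0 - 40 \right)}} = \frac{-45383 + \frac{185480}{29}}{21871 + \left(1 - \left(0 - 40\right)\right)} = - \frac{1130627}{29 \left(21871 + \left(1 - \left(0 - 40\right)\right)\right)} = - \frac{1130627}{29 \left(21871 + \left(1 - -40\right)\right)} = - \frac{1130627}{29 \left(21871 + \left(1 + 40\right)\right)} = - \frac{1130627}{29 \left(21871 + 41\right)} = - \frac{1130627}{29 \cdot 21912} = \left(- \frac{1130627}{29}\right) \frac{1}{21912} = - \frac{1130627}{635448}$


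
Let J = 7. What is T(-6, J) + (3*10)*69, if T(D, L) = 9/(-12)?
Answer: 8277/4 ≈ 2069.3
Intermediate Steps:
T(D, L) = -3/4 (T(D, L) = 9*(-1/12) = -3/4)
T(-6, J) + (3*10)*69 = -3/4 + (3*10)*69 = -3/4 + 30*69 = -3/4 + 2070 = 8277/4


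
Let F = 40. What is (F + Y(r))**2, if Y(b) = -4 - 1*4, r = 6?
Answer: 1024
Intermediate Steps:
Y(b) = -8 (Y(b) = -4 - 4 = -8)
(F + Y(r))**2 = (40 - 8)**2 = 32**2 = 1024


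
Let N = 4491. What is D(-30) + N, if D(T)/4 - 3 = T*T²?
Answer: -103497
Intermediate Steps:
D(T) = 12 + 4*T³ (D(T) = 12 + 4*(T*T²) = 12 + 4*T³)
D(-30) + N = (12 + 4*(-30)³) + 4491 = (12 + 4*(-27000)) + 4491 = (12 - 108000) + 4491 = -107988 + 4491 = -103497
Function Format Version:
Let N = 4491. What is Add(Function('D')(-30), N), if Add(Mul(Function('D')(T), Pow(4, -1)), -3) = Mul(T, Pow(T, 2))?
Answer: -103497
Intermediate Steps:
Function('D')(T) = Add(12, Mul(4, Pow(T, 3))) (Function('D')(T) = Add(12, Mul(4, Mul(T, Pow(T, 2)))) = Add(12, Mul(4, Pow(T, 3))))
Add(Function('D')(-30), N) = Add(Add(12, Mul(4, Pow(-30, 3))), 4491) = Add(Add(12, Mul(4, -27000)), 4491) = Add(Add(12, -108000), 4491) = Add(-107988, 4491) = -103497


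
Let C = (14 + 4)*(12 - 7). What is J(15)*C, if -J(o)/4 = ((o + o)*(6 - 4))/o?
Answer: -1440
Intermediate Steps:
J(o) = -16 (J(o) = -4*(o + o)*(6 - 4)/o = -4*(2*o)*2/o = -4*4*o/o = -4*4 = -16)
C = 90 (C = 18*5 = 90)
J(15)*C = -16*90 = -1440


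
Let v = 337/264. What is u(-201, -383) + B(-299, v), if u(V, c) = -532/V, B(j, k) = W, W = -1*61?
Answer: -11729/201 ≈ -58.353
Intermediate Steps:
W = -61
v = 337/264 (v = 337*(1/264) = 337/264 ≈ 1.2765)
B(j, k) = -61
u(-201, -383) + B(-299, v) = -532/(-201) - 61 = -532*(-1/201) - 61 = 532/201 - 61 = -11729/201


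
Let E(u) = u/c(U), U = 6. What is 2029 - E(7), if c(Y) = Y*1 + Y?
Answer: 24341/12 ≈ 2028.4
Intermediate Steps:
c(Y) = 2*Y (c(Y) = Y + Y = 2*Y)
E(u) = u/12 (E(u) = u/((2*6)) = u/12)
2029 - E(7) = 2029 - 7/12 = 24341/12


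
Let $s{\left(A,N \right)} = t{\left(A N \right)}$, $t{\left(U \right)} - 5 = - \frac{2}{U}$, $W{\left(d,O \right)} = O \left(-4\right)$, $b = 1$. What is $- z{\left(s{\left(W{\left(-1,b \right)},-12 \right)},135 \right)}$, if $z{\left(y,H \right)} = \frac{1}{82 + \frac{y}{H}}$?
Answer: $- \frac{3240}{265799} \approx -0.01219$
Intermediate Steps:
$W{\left(d,O \right)} = - 4 O$
$t{\left(U \right)} = 5 - \frac{2}{U}$
$s{\left(A,N \right)} = 5 - \frac{2}{A N}$
$- z{\left(s{\left(W{\left(-1,b \right)},-12 \right)},135 \right)} = - \frac{135}{\left(5 - \frac{2}{\left(-4\right) 1 \left(-12\right)}\right) + 82 \cdot 135} = - \frac{135}{\left(5 - 2 \frac{1}{-4} \left(- \frac{1}{12}\right)\right) + 11070} = - \frac{135}{\left(5 - \left(- \frac{1}{2}\right) \left(- \frac{1}{12}\right)\right) + 11070} = - \frac{135}{\left(5 - \frac{1}{24}\right) + 11070} = - \frac{135}{\frac{119}{24} + 11070} = - \frac{135}{\frac{265799}{24}} = - \frac{135 \cdot 24}{265799} = \left(-1\right) \frac{3240}{265799} = - \frac{3240}{265799}$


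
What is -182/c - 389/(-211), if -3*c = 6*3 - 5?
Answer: 9251/211 ≈ 43.844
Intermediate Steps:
c = -13/3 (c = -(6*3 - 5)/3 = -(18 - 5)/3 = -1/3*13 = -13/3 ≈ -4.3333)
-182/c - 389/(-211) = -182/(-13/3) - 389/(-211) = -182*(-3/13) - 389*(-1/211) = 42 + 389/211 = 9251/211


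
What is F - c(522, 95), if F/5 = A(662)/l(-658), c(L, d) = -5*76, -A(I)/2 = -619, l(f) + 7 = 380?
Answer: 147930/373 ≈ 396.60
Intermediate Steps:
l(f) = 373 (l(f) = -7 + 380 = 373)
A(I) = 1238 (A(I) = -2*(-619) = 1238)
c(L, d) = -380
F = 6190/373 (F = 5*(1238/373) = 6190/373 ≈ 16.595)
F - c(522, 95) = 6190/373 - 1*(-380) = 6190/373 + 380 = 147930/373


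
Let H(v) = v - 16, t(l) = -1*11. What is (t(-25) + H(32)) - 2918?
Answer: -2913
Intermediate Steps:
t(l) = -11
H(v) = -16 + v
(t(-25) + H(32)) - 2918 = (-11 + (-16 + 32)) - 2918 = (-11 + 16) - 2918 = 5 - 2918 = -2913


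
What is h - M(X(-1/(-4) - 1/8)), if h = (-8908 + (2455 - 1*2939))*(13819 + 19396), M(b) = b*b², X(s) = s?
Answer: -159721103361/512 ≈ -3.1196e+8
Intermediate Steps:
M(b) = b³
h = -311955280 (h = (-8908 + (2455 - 2939))*33215 = (-8908 - 484)*33215 = -9392*33215 = -311955280)
h - M(X(-1/(-4) - 1/8)) = -311955280 - (-1/(-4) - 1/8)³ = -311955280 - (-1*(-¼) - 1*⅛)³ = -311955280 - (¼ - ⅛)³ = -311955280 - (⅛)³ = -311955280 - 1*1/512 = -311955280 - 1/512 = -159721103361/512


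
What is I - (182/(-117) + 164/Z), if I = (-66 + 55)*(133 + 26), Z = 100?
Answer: -393544/225 ≈ -1749.1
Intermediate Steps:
I = -1749 (I = -11*159 = -1749)
I - (182/(-117) + 164/Z) = -1749 - (182/(-117) + 164/100) = -1749 - (182*(-1/117) + 164*(1/100)) = -1749 - (-14/9 + 41/25) = -1749 - 1*19/225 = -1749 - 19/225 = -393544/225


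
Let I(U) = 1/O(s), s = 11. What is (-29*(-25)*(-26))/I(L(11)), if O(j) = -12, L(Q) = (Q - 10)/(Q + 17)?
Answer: 226200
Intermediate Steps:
L(Q) = (-10 + Q)/(17 + Q)
I(U) = -1/12 (I(U) = 1/(-12) = -1/12)
(-29*(-25)*(-26))/I(L(11)) = (-29*(-25)*(-26))/(-1/12) = (725*(-26))*(-12) = -18850*(-12) = 226200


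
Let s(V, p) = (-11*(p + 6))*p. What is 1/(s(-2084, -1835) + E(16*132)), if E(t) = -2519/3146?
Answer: -286/10558652619 ≈ -2.7087e-8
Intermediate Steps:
s(V, p) = p*(-66 - 11*p) (s(V, p) = (-11*(6 + p))*p = (-66 - 11*p)*p = p*(-66 - 11*p))
E(t) = -229/286 (E(t) = -2519*1/3146 = -229/286)
1/(s(-2084, -1835) + E(16*132)) = 1/(-11*(-1835)*(6 - 1835) - 229/286) = 1/(-11*(-1835)*(-1829) - 229/286) = 1/(-36918365 - 229/286) = 1/(-10558652619/286) = -286/10558652619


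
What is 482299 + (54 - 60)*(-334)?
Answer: 484303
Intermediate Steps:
482299 + (54 - 60)*(-334) = 482299 - 6*(-334) = 482299 + 2004 = 484303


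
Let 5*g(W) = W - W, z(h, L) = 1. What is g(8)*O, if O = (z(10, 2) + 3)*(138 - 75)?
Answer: 0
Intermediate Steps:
g(W) = 0 (g(W) = (W - W)/5 = (⅕)*0 = 0)
O = 252 (O = (1 + 3)*(138 - 75) = 4*63 = 252)
g(8)*O = 0*252 = 0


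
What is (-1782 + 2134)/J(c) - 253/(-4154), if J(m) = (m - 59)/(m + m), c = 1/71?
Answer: -466213/4349238 ≈ -0.10719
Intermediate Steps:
c = 1/71 ≈ 0.014085
J(m) = (-59 + m)/(2*m) (J(m) = (-59 + m)/((2*m)) = (-59 + m)*(1/(2*m)) = (-59 + m)/(2*m))
(-1782 + 2134)/J(c) - 253/(-4154) = (-1782 + 2134)/(((-59 + 1/71)/(2*(1/71)))) - 253/(-4154) = 352/(((½)*71*(-4188/71))) - 253*(-1/4154) = 352/(-2094) + 253/4154 = 352*(-1/2094) + 253/4154 = -176/1047 + 253/4154 = -466213/4349238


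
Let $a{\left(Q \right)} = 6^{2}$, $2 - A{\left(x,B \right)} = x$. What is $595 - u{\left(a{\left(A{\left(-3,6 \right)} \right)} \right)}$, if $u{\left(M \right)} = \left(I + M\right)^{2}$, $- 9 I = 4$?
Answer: $- \frac{54205}{81} \approx -669.2$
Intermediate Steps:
$I = - \frac{4}{9}$ ($I = \left(- \frac{1}{9}\right) 4 = - \frac{4}{9} \approx -0.44444$)
$A{\left(x,B \right)} = 2 - x$
$a{\left(Q \right)} = 36$
$u{\left(M \right)} = \left(- \frac{4}{9} + M\right)^{2}$
$595 - u{\left(a{\left(A{\left(-3,6 \right)} \right)} \right)} = 595 - \frac{\left(-4 + 9 \cdot 36\right)^{2}}{81} = 595 - \frac{\left(-4 + 324\right)^{2}}{81} = 595 - \frac{320^{2}}{81} = 595 - \frac{1}{81} \cdot 102400 = 595 - \frac{102400}{81} = - \frac{54205}{81}$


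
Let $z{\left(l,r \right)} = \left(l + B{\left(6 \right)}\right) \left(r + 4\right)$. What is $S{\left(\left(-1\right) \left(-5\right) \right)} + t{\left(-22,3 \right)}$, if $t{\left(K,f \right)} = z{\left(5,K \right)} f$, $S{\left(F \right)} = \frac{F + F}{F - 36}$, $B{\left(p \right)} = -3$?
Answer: $- \frac{3358}{31} \approx -108.32$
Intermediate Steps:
$z{\left(l,r \right)} = \left(-3 + l\right) \left(4 + r\right)$ ($z{\left(l,r \right)} = \left(l - 3\right) \left(r + 4\right) = \left(-3 + l\right) \left(4 + r\right)$)
$S{\left(F \right)} = \frac{2 F}{-36 + F}$
$t{\left(K,f \right)} = f \left(8 + 2 K\right)$ ($t{\left(K,f \right)} = \left(-12 - 3 K + 4 \cdot 5 + 5 K\right) f = \left(-12 - 3 K + 20 + 5 K\right) f = \left(8 + 2 K\right) f = f \left(8 + 2 K\right)$)
$S{\left(\left(-1\right) \left(-5\right) \right)} + t{\left(-22,3 \right)} = \frac{2 \left(\left(-1\right) \left(-5\right)\right)}{-36 - -5} + 2 \cdot 3 \left(4 - 22\right) = 2 \cdot 5 \frac{1}{-36 + 5} + 2 \cdot 3 \left(-18\right) = 2 \cdot 5 \frac{1}{-31} - 108 = 2 \cdot 5 \left(- \frac{1}{31}\right) - 108 = - \frac{10}{31} - 108 = - \frac{3358}{31}$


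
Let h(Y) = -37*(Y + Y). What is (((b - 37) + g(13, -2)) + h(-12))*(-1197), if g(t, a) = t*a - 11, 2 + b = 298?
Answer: -1328670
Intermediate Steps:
h(Y) = -74*Y
b = 296 (b = -2 + 298 = 296)
g(t, a) = -11 + a*t (g(t, a) = a*t - 11 = -11 + a*t)
(((b - 37) + g(13, -2)) + h(-12))*(-1197) = (((296 - 37) + (-11 - 2*13)) - 74*(-12))*(-1197) = ((259 + (-11 - 26)) + 888)*(-1197) = ((259 - 37) + 888)*(-1197) = (222 + 888)*(-1197) = 1110*(-1197) = -1328670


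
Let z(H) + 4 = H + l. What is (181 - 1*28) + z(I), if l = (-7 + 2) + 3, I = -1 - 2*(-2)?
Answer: 150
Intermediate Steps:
I = 3 (I = -1 + 4 = 3)
l = -2 (l = -5 + 3 = -2)
z(H) = -6 + H (z(H) = -4 + (H - 2) = -4 + (-2 + H) = -6 + H)
(181 - 1*28) + z(I) = (181 - 1*28) + (-6 + 3) = (181 - 28) - 3 = 153 - 3 = 150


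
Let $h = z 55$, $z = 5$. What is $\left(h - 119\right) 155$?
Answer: $24180$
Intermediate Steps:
$h = 275$ ($h = 5 \cdot 55 = 275$)
$\left(h - 119\right) 155 = \left(275 - 119\right) 155 = 156 \cdot 155 = 24180$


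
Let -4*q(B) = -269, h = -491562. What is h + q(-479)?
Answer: -1965979/4 ≈ -4.9150e+5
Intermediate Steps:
q(B) = 269/4 (q(B) = -¼*(-269) = 269/4)
h + q(-479) = -491562 + 269/4 = -1965979/4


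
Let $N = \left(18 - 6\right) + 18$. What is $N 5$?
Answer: $150$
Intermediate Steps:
$N = 30$ ($N = 12 + 18 = 30$)
$N 5 = 30 \cdot 5 = 150$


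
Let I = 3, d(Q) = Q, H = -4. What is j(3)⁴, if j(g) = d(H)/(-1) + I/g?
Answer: 625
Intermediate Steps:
j(g) = 4 + 3/g (j(g) = -4/(-1) + 3/g = -4*(-1) + 3/g = 4 + 3/g)
j(3)⁴ = (4 + 3/3)⁴ = (4 + 3*(⅓))⁴ = (4 + 1)⁴ = 5⁴ = 625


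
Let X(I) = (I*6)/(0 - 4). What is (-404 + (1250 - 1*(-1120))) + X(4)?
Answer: 1960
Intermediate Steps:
X(I) = -3*I/2 (X(I) = (6*I)/(-4) = (6*I)*(-¼) = -3*I/2)
(-404 + (1250 - 1*(-1120))) + X(4) = (-404 + (1250 - 1*(-1120))) - 3/2*4 = (-404 + (1250 + 1120)) - 6 = (-404 + 2370) - 6 = 1966 - 6 = 1960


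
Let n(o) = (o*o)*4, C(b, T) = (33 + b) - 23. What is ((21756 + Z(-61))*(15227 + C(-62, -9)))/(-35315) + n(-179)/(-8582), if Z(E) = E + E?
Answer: -40313742208/4329619 ≈ -9311.2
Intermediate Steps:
C(b, T) = 10 + b
n(o) = 4*o² (n(o) = o²*4 = 4*o²)
Z(E) = 2*E
((21756 + Z(-61))*(15227 + C(-62, -9)))/(-35315) + n(-179)/(-8582) = ((21756 + 2*(-61))*(15227 + (10 - 62)))/(-35315) + (4*(-179)²)/(-8582) = ((21756 - 122)*(15227 - 52))*(-1/35315) + (4*32041)*(-1/8582) = (21634*15175)*(-1/35315) + 128164*(-1/8582) = 328295950*(-1/35315) - 64082/4291 = -65659190/7063 - 64082/4291 = -40313742208/4329619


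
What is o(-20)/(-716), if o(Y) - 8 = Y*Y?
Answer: -102/179 ≈ -0.56983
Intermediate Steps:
o(Y) = 8 + Y² (o(Y) = 8 + Y*Y = 8 + Y²)
o(-20)/(-716) = (8 + (-20)²)/(-716) = (8 + 400)*(-1/716) = 408*(-1/716) = -102/179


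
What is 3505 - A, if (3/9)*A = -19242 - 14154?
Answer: 103693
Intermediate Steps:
A = -100188 (A = 3*(-19242 - 14154) = 3*(-33396) = -100188)
3505 - A = 3505 - 1*(-100188) = 3505 + 100188 = 103693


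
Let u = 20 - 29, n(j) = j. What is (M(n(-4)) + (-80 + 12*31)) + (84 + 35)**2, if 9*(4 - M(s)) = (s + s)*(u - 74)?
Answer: 129449/9 ≈ 14383.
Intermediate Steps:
u = -9
M(s) = 4 + 166*s/9 (M(s) = 4 - (s + s)*(-9 - 74)/9 = 4 - 2*s*(-83)/9 = 4 - (-166)*s/9 = 4 + 166*s/9)
(M(n(-4)) + (-80 + 12*31)) + (84 + 35)**2 = ((4 + (166/9)*(-4)) + (-80 + 12*31)) + (84 + 35)**2 = ((4 - 664/9) + (-80 + 372)) + 119**2 = (-628/9 + 292) + 14161 = 2000/9 + 14161 = 129449/9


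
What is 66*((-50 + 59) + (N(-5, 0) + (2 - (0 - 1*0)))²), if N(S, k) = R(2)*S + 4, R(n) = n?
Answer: 1650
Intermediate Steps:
N(S, k) = 4 + 2*S (N(S, k) = 2*S + 4 = 4 + 2*S)
66*((-50 + 59) + (N(-5, 0) + (2 - (0 - 1*0)))²) = 66*((-50 + 59) + ((4 + 2*(-5)) + (2 - (0 - 1*0)))²) = 66*(9 + ((4 - 10) + (2 - (0 + 0)))²) = 66*(9 + (-6 + (2 - 1*0))²) = 66*(9 + (-6 + (2 + 0))²) = 66*(9 + (-6 + 2)²) = 66*(9 + (-4)²) = 66*(9 + 16) = 66*25 = 1650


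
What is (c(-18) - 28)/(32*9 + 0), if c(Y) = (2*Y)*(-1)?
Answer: 1/36 ≈ 0.027778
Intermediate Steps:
c(Y) = -2*Y
(c(-18) - 28)/(32*9 + 0) = (-2*(-18) - 28)/(32*9 + 0) = (36 - 28)/(288 + 0) = 8/288 = 8*(1/288) = 1/36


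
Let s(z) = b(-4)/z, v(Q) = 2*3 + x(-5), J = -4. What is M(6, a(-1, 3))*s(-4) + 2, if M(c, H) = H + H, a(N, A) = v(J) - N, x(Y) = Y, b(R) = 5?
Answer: -3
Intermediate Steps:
v(Q) = 1 (v(Q) = 2*3 - 5 = 6 - 5 = 1)
a(N, A) = 1 - N
M(c, H) = 2*H
s(z) = 5/z
M(6, a(-1, 3))*s(-4) + 2 = (2*(1 - 1*(-1)))*(5/(-4)) + 2 = (2*(1 + 1))*(5*(-¼)) + 2 = (2*2)*(-5/4) + 2 = 4*(-5/4) + 2 = -5 + 2 = -3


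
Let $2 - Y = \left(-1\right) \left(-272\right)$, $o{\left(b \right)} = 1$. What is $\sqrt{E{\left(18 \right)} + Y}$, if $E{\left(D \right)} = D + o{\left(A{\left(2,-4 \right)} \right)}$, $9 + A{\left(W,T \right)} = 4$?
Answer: $i \sqrt{251} \approx 15.843 i$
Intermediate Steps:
$A{\left(W,T \right)} = -5$ ($A{\left(W,T \right)} = -9 + 4 = -5$)
$Y = -270$ ($Y = 2 - \left(-1\right) \left(-272\right) = 2 - 272 = -270$)
$E{\left(D \right)} = 1 + D$ ($E{\left(D \right)} = D + 1 = 1 + D$)
$\sqrt{E{\left(18 \right)} + Y} = \sqrt{\left(1 + 18\right) - 270} = \sqrt{19 - 270} = \sqrt{-251} = i \sqrt{251}$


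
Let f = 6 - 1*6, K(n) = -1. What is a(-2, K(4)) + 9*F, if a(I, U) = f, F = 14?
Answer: 126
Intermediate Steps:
f = 0 (f = 6 - 6 = 0)
a(I, U) = 0
a(-2, K(4)) + 9*F = 0 + 9*14 = 0 + 126 = 126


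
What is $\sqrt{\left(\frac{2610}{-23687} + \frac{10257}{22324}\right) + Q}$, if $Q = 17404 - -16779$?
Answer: $\frac{\sqrt{2389564562250608372881}}{264394294} \approx 184.89$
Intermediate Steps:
$Q = 34183$ ($Q = 17404 + 16779 = 34183$)
$\sqrt{\left(\frac{2610}{-23687} + \frac{10257}{22324}\right) + Q} = \sqrt{\left(\frac{2610}{-23687} + \frac{10257}{22324}\right) + 34183} = \sqrt{\left(2610 \left(- \frac{1}{23687}\right) + 10257 \cdot \frac{1}{22324}\right) + 34183} = \sqrt{\left(- \frac{2610}{23687} + \frac{10257}{22324}\right) + 34183} = \sqrt{\frac{184691919}{528788588} + 34183} = \sqrt{\frac{18075764995523}{528788588}} = \frac{\sqrt{2389564562250608372881}}{264394294}$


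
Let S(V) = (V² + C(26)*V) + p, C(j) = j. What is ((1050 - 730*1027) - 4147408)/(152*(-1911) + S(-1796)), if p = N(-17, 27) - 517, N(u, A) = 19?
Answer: -2448034/1443975 ≈ -1.6953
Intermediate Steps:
p = -498 (p = 19 - 517 = -498)
S(V) = -498 + V² + 26*V (S(V) = (V² + 26*V) - 498 = -498 + V² + 26*V)
((1050 - 730*1027) - 4147408)/(152*(-1911) + S(-1796)) = ((1050 - 730*1027) - 4147408)/(152*(-1911) + (-498 + (-1796)² + 26*(-1796))) = ((1050 - 749710) - 4147408)/(-290472 + (-498 + 3225616 - 46696)) = (-748660 - 4147408)/(-290472 + 3178422) = -4896068/2887950 = -4896068*1/2887950 = -2448034/1443975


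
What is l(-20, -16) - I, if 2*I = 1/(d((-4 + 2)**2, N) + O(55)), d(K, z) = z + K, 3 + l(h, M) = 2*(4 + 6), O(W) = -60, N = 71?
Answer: 509/30 ≈ 16.967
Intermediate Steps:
l(h, M) = 17 (l(h, M) = -3 + 2*(4 + 6) = -3 + 2*10 = -3 + 20 = 17)
d(K, z) = K + z
I = 1/30 (I = 1/(2*(((-4 + 2)**2 + 71) - 60)) = 1/(2*(((-2)**2 + 71) - 60)) = 1/(2*((4 + 71) - 60)) = 1/(2*(75 - 60)) = (1/2)/15 = (1/2)*(1/15) = 1/30 ≈ 0.033333)
l(-20, -16) - I = 17 - 1*1/30 = 17 - 1/30 = 509/30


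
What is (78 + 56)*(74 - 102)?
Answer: -3752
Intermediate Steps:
(78 + 56)*(74 - 102) = 134*(-28) = -3752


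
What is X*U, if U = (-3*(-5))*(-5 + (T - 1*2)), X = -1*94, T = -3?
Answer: 14100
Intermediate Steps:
X = -94
U = -150 (U = (-3*(-5))*(-5 + (-3 - 1*2)) = 15*(-5 + (-3 - 2)) = 15*(-5 - 5) = 15*(-10) = -150)
X*U = -94*(-150) = 14100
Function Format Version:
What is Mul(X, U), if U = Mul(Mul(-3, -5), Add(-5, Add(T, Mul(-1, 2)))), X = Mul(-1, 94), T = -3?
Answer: 14100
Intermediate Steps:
X = -94
U = -150 (U = Mul(Mul(-3, -5), Add(-5, Add(-3, Mul(-1, 2)))) = Mul(15, Add(-5, Add(-3, -2))) = Mul(15, Add(-5, -5)) = Mul(15, -10) = -150)
Mul(X, U) = Mul(-94, -150) = 14100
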